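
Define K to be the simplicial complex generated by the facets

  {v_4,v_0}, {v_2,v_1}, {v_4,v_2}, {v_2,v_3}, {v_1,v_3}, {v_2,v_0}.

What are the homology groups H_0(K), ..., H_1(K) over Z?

Fix the vertex order v_0 < v_1 < v_2 < v_3 < v_4 and write every simplex with vertices in increasing order. Then dim K = 1 and the simplices of K are:

  0-simplices (5): [v_0], [v_1], [v_2], [v_3], [v_4]
  1-simplices (6): [v_0,v_2], [v_0,v_4], [v_1,v_2], [v_1,v_3], [v_2,v_3], [v_2,v_4]

Hence C_0 ≅ Z^5, C_1 ≅ Z^6.

The boundary map ∂_1: C_1 → C_0 maps an edge to its endpoints' difference, ∂[p,q] = q − p.
This gives a 5×6 integer matrix of rank 4; reducing to Smith normal form yields diagonal entries (1,1,1,1).

Now H_k = ker ∂_k / im ∂_{k+1}, so:

  H_0: rank C_0 − rank ∂_1 = 5 − 4 = 1, and the invariant factors of ∂_1 are all 1, so H_0 = Z.
  H_1: rank ker ∂_1 − rank ∂_2 = (6 − 4) − 0 = 2, and there is no ∂_2, so H_1 = Z^2.

As a check, the Euler characteristic is 5 − 6 = -1, which agrees with 1 − 2 = -1.
(K is a triangulation of a wedge of 2 circles.)

H_0 ≅ Z,  H_1 ≅ Z^2.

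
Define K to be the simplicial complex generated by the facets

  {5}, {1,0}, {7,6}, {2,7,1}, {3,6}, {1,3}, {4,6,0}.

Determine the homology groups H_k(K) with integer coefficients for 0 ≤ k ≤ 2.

K has 8 vertices, 10 edges, 2 triangles.
rank ∂_0 = 0, rank ∂_1 = 6 ⇒ b_0 = 8 − 0 − 6 = 2; all invariant factors of ∂_1 are 1 so no torsion. So H_0 ≅ Z^2.
rank ∂_1 = 6, rank ∂_2 = 2 ⇒ b_1 = 10 − 6 − 2 = 2; all invariant factors of ∂_2 are 1 so no torsion. So H_1 ≅ Z^2.
rank ∂_2 = 2, rank ∂_3 = 0 ⇒ b_2 = 2 − 2 − 0 = 0. So H_2 ≅ 0.

H_0 = Z^2,  H_1 = Z^2,  H_2 = 0.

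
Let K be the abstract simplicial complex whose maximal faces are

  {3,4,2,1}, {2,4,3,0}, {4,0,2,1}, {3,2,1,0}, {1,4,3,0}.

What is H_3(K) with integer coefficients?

Take the total order 0 < 1 < 2 < 3 < 4 on the vertex set. Then K (dimension 3) consists of the simplices:

  0-simplices (5): [0], [1], [2], [3], [4]
  1-simplices (10): [0,1], [0,2], [0,3], [0,4], [1,2], [1,3], [1,4], [2,3], [2,4], [3,4]
  2-simplices (10): [0,1,2], [0,1,3], [0,1,4], [0,2,3], [0,2,4], [0,3,4], [1,2,3], [1,2,4], [1,3,4], [2,3,4]
  3-simplices (5): [0,1,2,3], [0,1,2,4], [0,1,3,4], [0,2,3,4], [1,2,3,4]

so the chain groups are C_0 ≅ Z^5, C_1 ≅ Z^10, C_2 ≅ Z^10, C_3 ≅ Z^5.

Boundary ∂_1: C_1 → C_0 is given by ∂[p,q] = [q] − [p]. For instance
  ∂[0,2] = [2] − [0].
This gives a 5×10 integer matrix of rank 4; reducing to Smith normal form yields diagonal entries (1,1,1,1).

The boundary map ∂_2: C_2 → C_1 maps a triangle to the signed sum of its edges. For instance
  ∂[0,2,3] = [2,3] − [0,3] + [0,2],
  ∂[0,1,2] = [1,2] − [0,2] + [0,1].
The resulting 10×10 matrix has rank 6, and its Smith normal form has invariant factors (1,1,1,1,1,1).

∂_3: C_3 → C_2 sends each 3-simplex σ to the alternating sum Σ_i (−1)^i (σ with its i-th vertex removed). For instance
  ∂[1,2,3,4] = [2,3,4] − [1,3,4] + [1,2,4] − [1,2,3],
  ∂[0,1,3,4] = [1,3,4] − [0,3,4] + [0,1,4] − [0,1,3].
The resulting 10×5 matrix has rank 4, and its Smith normal form has invariant factors (1,1,1,1).

From H_k ≅ ker(∂_k) / im(∂_{k+1}) we obtain:

  H_3: rank ker ∂_3 − rank ∂_4 = (5 − 4) − 0 = 1, and there is no ∂_4, so H_3 ≅ Z.

(K is a triangulation of the 3-sphere S^3.)

H_3 = Z.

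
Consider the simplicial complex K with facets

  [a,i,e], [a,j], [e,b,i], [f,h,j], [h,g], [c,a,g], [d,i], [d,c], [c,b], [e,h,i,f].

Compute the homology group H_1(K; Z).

H_1 = Z^4.

Order the vertices as a < b < c < d < e < f < g < h < i < j. Listing each simplex with vertices in this order, K has dimension 3 with simplices:

  0-simplices (10): a, b, c, d, e, f, g, h, i, j
  1-simplices (20): ac, ae, ag, ai, aj, bc, be, bi, cd, cg, di, ef, eh, ei, fh, fi, fj, gh, hi, hj
  2-simplices (8): acg, aei, bei, efh, efi, ehi, fhi, fhj
  3-simplices (1): efhi

giving chain groups C_0 ≅ Z^10, C_1 ≅ Z^20, C_2 ≅ Z^8, C_3 ≅ Z^1.

Boundary ∂_1: C_1 → C_0 is given by ∂[p,q] = [q] − [p]. For instance
  ∂ae = e − a.
The resulting 10×20 matrix has rank 9, and its Smith normal form has invariant factors (1,1,1,1,1,1,1,1,1).

∂_2: C_2 → C_1 acts by ∂[p,q,r] = [q,r] − [p,r] + [p,q]. For instance
  ∂aei = ei − ai + ae,
  ∂efi = fi − ei + ef.
The resulting 20×8 matrix has rank 7, and its Smith normal form has invariant factors (1,1,1,1,1,1,1).

The boundary map ∂_3: C_3 → C_2 sends each 3-simplex σ to the alternating sum Σ_i (−1)^i (σ with its i-th vertex removed). For instance
  ∂efhi = fhi − ehi + efi − efh.
As a 8×1 matrix over Z this has rank 1, with invariant factors (1).

From H_k ≅ ker(∂_k) / im(∂_{k+1}) we obtain:

  H_1: rank ker ∂_1 − rank ∂_2 = (20 − 9) − 7 = 4, and the invariant factors of ∂_2 are all 1, so H_1 ≅ Z^4.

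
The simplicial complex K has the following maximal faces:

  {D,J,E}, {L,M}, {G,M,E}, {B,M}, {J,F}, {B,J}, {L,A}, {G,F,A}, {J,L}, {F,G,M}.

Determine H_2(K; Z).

H_2 = 0.

We work with the vertex ordering A < B < D < E < F < G < J < L < M. The simplices of K, each written with vertices in increasing order, are:

  0-simplices (9): A, B, D, E, F, G, J, L, M
  1-simplices (16): AF, AG, AL, BJ, BM, DE, DJ, EG, EJ, EM, FG, FJ, FM, GM, JL, LM
  2-simplices (4): AFG, DEJ, EGM, FGM

so the chain groups are C_0 ≅ Z^9, C_1 ≅ Z^16, C_2 ≅ Z^4.

The boundary map ∂_1: C_1 → C_0 maps an edge to its endpoints' difference, ∂[p,q] = q − p.
As a 9×16 matrix over Z this has rank 8, with invariant factors (1,1,1,1,1,1,1,1).

The boundary map ∂_2: C_2 → C_1 acts by ∂[p,q,r] = [q,r] − [p,r] + [p,q]. For instance
  ∂DEJ = EJ − DJ + DE,
  ∂AFG = FG − AG + AF.
As a 16×4 matrix over Z this has rank 4, with invariant factors (1,1,1,1).

Computing H_k = (kernel of ∂_k) / (image of ∂_{k+1}):

  H_2: rank ker ∂_2 − rank ∂_3 = (4 − 4) − 0 = 0, and there is no ∂_3, so H_2 = 0.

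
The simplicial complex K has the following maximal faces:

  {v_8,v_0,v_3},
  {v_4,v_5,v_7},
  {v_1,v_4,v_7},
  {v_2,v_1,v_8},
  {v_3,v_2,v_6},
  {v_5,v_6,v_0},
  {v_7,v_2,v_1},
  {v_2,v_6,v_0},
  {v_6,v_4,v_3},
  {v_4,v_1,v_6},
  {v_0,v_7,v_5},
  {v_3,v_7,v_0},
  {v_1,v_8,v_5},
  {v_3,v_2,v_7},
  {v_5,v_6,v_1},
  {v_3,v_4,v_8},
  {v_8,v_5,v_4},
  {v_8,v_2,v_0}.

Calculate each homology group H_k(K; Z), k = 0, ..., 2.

We work with the vertex ordering v_0 < v_1 < v_2 < v_3 < v_4 < v_5 < v_6 < v_7 < v_8. The simplices of K, each written with vertices in increasing order, are:

  0-simplices (9): [v_0], [v_1], [v_2], [v_3], [v_4], [v_5], [v_6], [v_7], [v_8]
  1-simplices (27): (27 of them)
  2-simplices (18): (18 of them)

Hence C_0 ≅ Z^9, C_1 ≅ Z^27, C_2 ≅ Z^18.

Boundary ∂_1: C_1 → C_0 maps an edge to its endpoints' difference, ∂[p,q] = q − p.
As a 9×27 matrix over Z this has rank 8, with invariant factors (1,1,1,1,1,1,1,1).

Boundary ∂_2: C_2 → C_1 maps a triangle to the signed sum of its edges. For instance
  ∂[v_3,v_4,v_6] = [v_4,v_6] − [v_3,v_6] + [v_3,v_4],
  ∂[v_1,v_2,v_8] = [v_2,v_8] − [v_1,v_8] + [v_1,v_2].
The resulting 27×18 matrix has rank 18, and its Smith normal form has invariant factors (1,1,1,1,1,1,1,1,1,1,1,1,1,1,1,1,1,2).

From H_k ≅ ker(∂_k) / im(∂_{k+1}) we obtain:

  H_0: rank C_0 − rank ∂_1 = 9 − 8 = 1, and the invariant factors of ∂_1 are all 1, so H_0 ≅ Z.
  H_1: rank ker ∂_1 − rank ∂_2 = (27 − 8) − 18 = 1, and ∂_2 has invariant factor 2 > 1, so H_1 ≅ Z ⊕ Z/2Z.
  H_2: rank ker ∂_2 − rank ∂_3 = (18 − 18) − 0 = 0, and there is no ∂_3, so H_2 ≅ 0.

(K is a triangulation of the Klein bottle.)

H_0 = Z,  H_1 = Z ⊕ Z/2Z,  H_2 = 0.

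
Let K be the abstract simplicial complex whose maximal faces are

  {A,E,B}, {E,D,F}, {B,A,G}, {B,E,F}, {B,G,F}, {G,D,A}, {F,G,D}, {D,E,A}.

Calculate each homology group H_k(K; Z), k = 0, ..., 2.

We work with the vertex ordering A < B < D < E < F < G. The simplices of K, each written with vertices in increasing order, are:

  0-simplices (6): A, B, D, E, F, G
  1-simplices (12): AB, AD, AE, AG, BE, BF, BG, DE, DF, DG, EF, FG
  2-simplices (8): ABE, ABG, ADE, ADG, BEF, BFG, DEF, DFG

so the chain groups are C_0 ≅ Z^6, C_1 ≅ Z^12, C_2 ≅ Z^8.

Boundary ∂_1: C_1 → C_0 sends each edge [p,q] (with p < q) to q − p. For instance
  ∂FG = G − F.
The 6×12 boundary matrix has rank 5 and Smith normal form diag(1,1,1,1,1).

∂_2: C_2 → C_1 maps a triangle to the signed sum of its edges. For instance
  ∂ABG = BG − AG + AB,
  ∂BFG = FG − BG + BF.
As a 12×8 matrix over Z this has rank 7, with invariant factors (1,1,1,1,1,1,1).

From H_k ≅ ker(∂_k) / im(∂_{k+1}) we obtain:

  H_0: rank C_0 − rank ∂_1 = 6 − 5 = 1, and the invariant factors of ∂_1 are all 1, so H_0 = Z.
  H_1: rank ker ∂_1 − rank ∂_2 = (12 − 5) − 7 = 0, and the invariant factors of ∂_2 are all 1, so H_1 = 0.
  H_2: rank ker ∂_2 − rank ∂_3 = (8 − 7) − 0 = 1, and there is no ∂_3, so H_2 = Z.

As a check, the Euler characteristic is 6 − 12 + 8 = 2, which agrees with 1 − 0 + 1 = 2.

H_0 ≅ Z,  H_1 = 0,  H_2 ≅ Z.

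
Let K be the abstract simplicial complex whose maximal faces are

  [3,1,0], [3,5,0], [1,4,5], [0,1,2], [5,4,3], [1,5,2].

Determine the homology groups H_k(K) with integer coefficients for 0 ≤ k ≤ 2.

H_0 = Z,  H_1 = Z,  H_2 = 0.

K has 6 vertices, 12 edges, 6 triangles.
rank ∂_0 = 0, rank ∂_1 = 5 ⇒ b_0 = 6 − 0 − 5 = 1; all invariant factors of ∂_1 are 1 so no torsion. So H_0 ≅ Z.
rank ∂_1 = 5, rank ∂_2 = 6 ⇒ b_1 = 12 − 5 − 6 = 1; all invariant factors of ∂_2 are 1 so no torsion. So H_1 ≅ Z.
rank ∂_2 = 6, rank ∂_3 = 0 ⇒ b_2 = 6 − 6 − 0 = 0. So H_2 ≅ 0.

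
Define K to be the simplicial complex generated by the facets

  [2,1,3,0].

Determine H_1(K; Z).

H_1 ≅ 0.

Take the total order 0 < 1 < 2 < 3 on the vertex set. Then K (dimension 3) consists of the simplices:

  0-simplices (4): [0], [1], [2], [3]
  1-simplices (6): [0,1], [0,2], [0,3], [1,2], [1,3], [2,3]
  2-simplices (4): [0,1,2], [0,1,3], [0,2,3], [1,2,3]
  3-simplices (1): [0,1,2,3]

Hence C_0 ≅ Z^4, C_1 ≅ Z^6, C_2 ≅ Z^4, C_3 ≅ Z^1.

∂_1: C_1 → C_0 maps an edge to its endpoints' difference, ∂[p,q] = q − p. For instance
  ∂[0,3] = [3] − [0].
This gives a 4×6 integer matrix of rank 3; reducing to Smith normal form yields diagonal entries (1,1,1).

Boundary ∂_2: C_2 → C_1 maps a triangle to the signed sum of its edges. For instance
  ∂[0,1,2] = [1,2] − [0,2] + [0,1],
  ∂[0,1,3] = [1,3] − [0,3] + [0,1].
The 6×4 boundary matrix has rank 3 and Smith normal form diag(1,1,1).

∂_3: C_3 → C_2 sends each 3-simplex σ to the alternating sum Σ_i (−1)^i (σ with its i-th vertex removed). For instance
  ∂[0,1,2,3] = [1,2,3] − [0,2,3] + [0,1,3] − [0,1,2].
The resulting 4×1 matrix has rank 1, and its Smith normal form has invariant factors (1).

Now H_k = ker ∂_k / im ∂_{k+1}, so:

  H_1: rank ker ∂_1 − rank ∂_2 = (6 − 3) − 3 = 0, and the invariant factors of ∂_2 are all 1, so H_1 = 0.

(K is a triangulation of the 3-simplex.)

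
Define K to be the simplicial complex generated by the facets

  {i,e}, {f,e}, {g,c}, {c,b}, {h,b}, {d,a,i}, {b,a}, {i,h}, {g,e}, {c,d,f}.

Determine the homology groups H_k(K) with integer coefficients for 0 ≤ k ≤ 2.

Fix the vertex order a < b < c < d < e < f < g < h < i and write every simplex with vertices in increasing order. Then dim K = 2 and the simplices of K are:

  0-simplices (9): a, b, c, d, e, f, g, h, i
  1-simplices (14): ab, ad, ai, bc, bh, cd, cf, cg, df, di, ef, eg, ei, hi
  2-simplices (2): adi, cdf

so the chain groups are C_0 ≅ Z^9, C_1 ≅ Z^14, C_2 ≅ Z^2.

The boundary map ∂_1: C_1 → C_0 sends each edge [p,q] (with p < q) to q − p. For instance
  ∂df = f − d.
This gives a 9×14 integer matrix of rank 8; reducing to Smith normal form yields diagonal entries (1,1,1,1,1,1,1,1).

The boundary map ∂_2: C_2 → C_1 acts by ∂[p,q,r] = [q,r] − [p,r] + [p,q]. For instance
  ∂cdf = df − cf + cd,
  ∂adi = di − ai + ad.
The 14×2 boundary matrix has rank 2 and Smith normal form diag(1,1).

Reading off H_k = ker ∂_k / im ∂_{k+1}:

  H_0: rank C_0 − rank ∂_1 = 9 − 8 = 1, and the invariant factors of ∂_1 are all 1, so H_0 ≅ Z.
  H_1: rank ker ∂_1 − rank ∂_2 = (14 − 8) − 2 = 4, and the invariant factors of ∂_2 are all 1, so H_1 ≅ Z^4.
  H_2: rank ker ∂_2 − rank ∂_3 = (2 − 2) − 0 = 0, and there is no ∂_3, so H_2 ≅ 0.

H_0 = Z,  H_1 = Z^4,  H_2 = 0.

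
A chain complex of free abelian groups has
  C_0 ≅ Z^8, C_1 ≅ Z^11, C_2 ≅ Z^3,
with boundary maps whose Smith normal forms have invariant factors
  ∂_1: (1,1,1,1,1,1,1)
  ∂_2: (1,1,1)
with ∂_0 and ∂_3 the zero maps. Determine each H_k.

H_0 ≅ Z,  H_1 ≅ Z,  H_2 = 0.

H_0: b_0 = 8 − 0 − 7 = 1; torsion from ∂_1 factors > 1: none. So H_0 ≅ Z.
H_1: b_1 = 11 − 7 − 3 = 1; torsion from ∂_2 factors > 1: none. So H_1 ≅ Z.
H_2: b_2 = 3 − 3 − 0 = 0; torsion from ∂_3 factors > 1: none. So H_2 ≅ 0.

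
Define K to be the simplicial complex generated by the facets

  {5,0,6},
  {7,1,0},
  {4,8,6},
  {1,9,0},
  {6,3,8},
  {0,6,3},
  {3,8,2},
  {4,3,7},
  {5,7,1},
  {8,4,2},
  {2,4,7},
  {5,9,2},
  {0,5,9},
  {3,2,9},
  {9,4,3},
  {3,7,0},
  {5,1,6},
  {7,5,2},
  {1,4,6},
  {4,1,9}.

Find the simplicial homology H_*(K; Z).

H_0 ≅ Z,  H_1 ≅ Z × Z/2,  H_2 = 0.

K has 10 vertices, 30 edges, 20 triangles.
rank ∂_0 = 0, rank ∂_1 = 9 ⇒ b_0 = 10 − 0 − 9 = 1; all invariant factors of ∂_1 are 1 so no torsion. So H_0 = Z.
rank ∂_1 = 9, rank ∂_2 = 20 ⇒ b_1 = 30 − 9 − 20 = 1; ∂_2 has invariant factor(s) [2] giving torsion. So H_1 = Z × Z/2.
rank ∂_2 = 20, rank ∂_3 = 0 ⇒ b_2 = 20 − 20 − 0 = 0. So H_2 = 0.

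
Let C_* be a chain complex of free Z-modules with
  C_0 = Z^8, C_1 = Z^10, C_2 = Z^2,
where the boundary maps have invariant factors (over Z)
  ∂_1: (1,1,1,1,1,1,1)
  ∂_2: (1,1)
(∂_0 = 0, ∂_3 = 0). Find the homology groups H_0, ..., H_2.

H_0: b_0 = 8 − 0 − 7 = 1; torsion from ∂_1 factors > 1: none. So H_0 = Z.
H_1: b_1 = 10 − 7 − 2 = 1; torsion from ∂_2 factors > 1: none. So H_1 = Z.
H_2: b_2 = 2 − 2 − 0 = 0; torsion from ∂_3 factors > 1: none. So H_2 = 0.

H_0 = Z,  H_1 = Z,  H_2 = 0.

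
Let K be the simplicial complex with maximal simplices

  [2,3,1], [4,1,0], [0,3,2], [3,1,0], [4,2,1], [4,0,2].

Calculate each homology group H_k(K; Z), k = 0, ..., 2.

Order the vertices as 0 < 1 < 2 < 3 < 4. Listing each simplex with vertices in this order, K has dimension 2 with simplices:

  0-simplices (5): [0], [1], [2], [3], [4]
  1-simplices (9): [0,1], [0,2], [0,3], [0,4], [1,2], [1,3], [1,4], [2,3], [2,4]
  2-simplices (6): [0,1,3], [0,1,4], [0,2,3], [0,2,4], [1,2,3], [1,2,4]

so the chain groups are C_0 ≅ Z^5, C_1 ≅ Z^9, C_2 ≅ Z^6.

∂_1: C_1 → C_0 maps an edge to its endpoints' difference, ∂[p,q] = q − p.
The resulting 5×9 matrix has rank 4, and its Smith normal form has invariant factors (1,1,1,1).

Boundary ∂_2: C_2 → C_1 sends each 2-simplex [p,q,r] to [q,r] − [p,r] + [p,q]. For instance
  ∂[1,2,3] = [2,3] − [1,3] + [1,2],
  ∂[1,2,4] = [2,4] − [1,4] + [1,2].
The resulting 9×6 matrix has rank 5, and its Smith normal form has invariant factors (1,1,1,1,1).

Computing H_k = (kernel of ∂_k) / (image of ∂_{k+1}):

  H_0: rank C_0 − rank ∂_1 = 5 − 4 = 1, and the invariant factors of ∂_1 are all 1, so H_0 = Z.
  H_1: rank ker ∂_1 − rank ∂_2 = (9 − 4) − 5 = 0, and the invariant factors of ∂_2 are all 1, so H_1 = 0.
  H_2: rank ker ∂_2 − rank ∂_3 = (6 − 5) − 0 = 1, and there is no ∂_3, so H_2 = Z.

As a check, the Euler characteristic is 5 − 9 + 6 = 2, which agrees with 1 − 0 + 1 = 2.
(K is a triangulation of the 2-sphere S^2.)

H_0 ≅ Z,  H_1 = 0,  H_2 ≅ Z.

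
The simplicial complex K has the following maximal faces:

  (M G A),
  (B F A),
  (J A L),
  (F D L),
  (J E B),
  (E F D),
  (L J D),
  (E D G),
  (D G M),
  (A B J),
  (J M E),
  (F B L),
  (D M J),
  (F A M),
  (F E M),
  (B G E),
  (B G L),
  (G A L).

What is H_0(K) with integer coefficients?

We work with the vertex ordering A < B < D < E < F < G < J < L < M. The simplices of K, each written with vertices in increasing order, are:

  0-simplices (9): A, B, D, E, F, G, J, L, M
  1-simplices (27): AB, AF, AG, AJ, AL, AM, BE, BF, BG, BJ, BL, DE, DF, DG, DJ, DL, DM, EF, EG, EJ, EM, FL, FM, GL, GM, JL, JM
  2-simplices (18): ABF, ABJ, AFM, AGL, AGM, AJL, BEG, BEJ, BFL, BGL, DEF, DEG, DFL, DGM, DJL, DJM, EFM, EJM

Hence C_0 ≅ Z^9, C_1 ≅ Z^27, C_2 ≅ Z^18.

Boundary ∂_1: C_1 → C_0 maps an edge to its endpoints' difference, ∂[p,q] = q − p.
The 9×27 boundary matrix has rank 8 and Smith normal form diag(1,1,1,1,1,1,1,1).

∂_2: C_2 → C_1 sends each 2-simplex [p,q,r] to [q,r] − [p,r] + [p,q]. For instance
  ∂DGM = GM − DM + DG,
  ∂BEJ = EJ − BJ + BE.
The resulting 27×18 matrix has rank 18, and its Smith normal form has invariant factors (1,1,1,1,1,1,1,1,1,1,1,1,1,1,1,1,1,2).

Now H_k = ker ∂_k / im ∂_{k+1}, so:

  H_0: rank C_0 − rank ∂_1 = 9 − 8 = 1, and the invariant factors of ∂_1 are all 1, so H_0 = Z.

(K is a triangulation of the Klein bottle.)

H_0 = Z.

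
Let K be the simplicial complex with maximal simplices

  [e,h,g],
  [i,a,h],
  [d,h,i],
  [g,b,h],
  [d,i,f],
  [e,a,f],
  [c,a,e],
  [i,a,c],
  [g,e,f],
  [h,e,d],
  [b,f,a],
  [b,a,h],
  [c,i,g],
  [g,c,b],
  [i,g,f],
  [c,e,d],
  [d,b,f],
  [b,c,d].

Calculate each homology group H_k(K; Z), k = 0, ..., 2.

H_0 = Z,  H_1 = Z^2,  H_2 = Z.

K has 9 vertices, 27 edges, 18 triangles.
rank ∂_0 = 0, rank ∂_1 = 8 ⇒ b_0 = 9 − 0 − 8 = 1; all invariant factors of ∂_1 are 1 so no torsion. So H_0 = Z.
rank ∂_1 = 8, rank ∂_2 = 17 ⇒ b_1 = 27 − 8 − 17 = 2; all invariant factors of ∂_2 are 1 so no torsion. So H_1 = Z^2.
rank ∂_2 = 17, rank ∂_3 = 0 ⇒ b_2 = 18 − 17 − 0 = 1. So H_2 = Z.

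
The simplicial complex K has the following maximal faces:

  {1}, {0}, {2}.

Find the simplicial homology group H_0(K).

K has 3 vertices.
rank ∂_0 = 0, rank ∂_1 = 0 ⇒ b_0 = 3 − 0 − 0 = 3. So H_0 = Z^3.

H_0 ≅ Z^3.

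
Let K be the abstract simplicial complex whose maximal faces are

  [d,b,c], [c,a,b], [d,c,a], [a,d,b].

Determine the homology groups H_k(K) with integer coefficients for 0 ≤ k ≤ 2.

Fix the vertex order a < b < c < d and write every simplex with vertices in increasing order. Then dim K = 2 and the simplices of K are:

  0-simplices (4): a, b, c, d
  1-simplices (6): ab, ac, ad, bc, bd, cd
  2-simplices (4): abc, abd, acd, bcd

Hence C_0 ≅ Z^4, C_1 ≅ Z^6, C_2 ≅ Z^4.

Boundary ∂_1: C_1 → C_0 maps an edge to its endpoints' difference, ∂[p,q] = q − p. For instance
  ∂ab = b − a.
The resulting 4×6 matrix has rank 3, and its Smith normal form has invariant factors (1,1,1).

The boundary map ∂_2: C_2 → C_1 maps a triangle to the signed sum of its edges. For instance
  ∂bcd = cd − bd + bc,
  ∂acd = cd − ad + ac.
As a 6×4 matrix over Z this has rank 3, with invariant factors (1,1,1).

Computing H_k = (kernel of ∂_k) / (image of ∂_{k+1}):

  H_0: rank C_0 − rank ∂_1 = 4 − 3 = 1, and the invariant factors of ∂_1 are all 1, so H_0 ≅ Z.
  H_1: rank ker ∂_1 − rank ∂_2 = (6 − 3) − 3 = 0, and the invariant factors of ∂_2 are all 1, so H_1 ≅ 0.
  H_2: rank ker ∂_2 − rank ∂_3 = (4 − 3) − 0 = 1, and there is no ∂_3, so H_2 ≅ Z.

As a check, the Euler characteristic is 4 − 6 + 4 = 2, which agrees with 1 − 0 + 1 = 2.
(K is a triangulation of the 2-sphere S^2.)

H_0 = Z,  H_1 = 0,  H_2 = Z.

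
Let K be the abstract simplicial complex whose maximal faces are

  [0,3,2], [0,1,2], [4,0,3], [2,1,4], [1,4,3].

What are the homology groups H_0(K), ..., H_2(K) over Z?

H_0 = Z,  H_1 = Z,  H_2 = 0.

Fix the vertex order 0 < 1 < 2 < 3 < 4 and write every simplex with vertices in increasing order. Then dim K = 2 and the simplices of K are:

  0-simplices (5): [0], [1], [2], [3], [4]
  1-simplices (10): [0,1], [0,2], [0,3], [0,4], [1,2], [1,3], [1,4], [2,3], [2,4], [3,4]
  2-simplices (5): [0,1,2], [0,2,3], [0,3,4], [1,2,4], [1,3,4]

so the chain groups are C_0 ≅ Z^5, C_1 ≅ Z^10, C_2 ≅ Z^5.

∂_1: C_1 → C_0 maps an edge to its endpoints' difference, ∂[p,q] = q − p. For instance
  ∂[2,4] = [4] − [2].
This gives a 5×10 integer matrix of rank 4; reducing to Smith normal form yields diagonal entries (1,1,1,1).

The boundary map ∂_2: C_2 → C_1 acts by ∂[p,q,r] = [q,r] − [p,r] + [p,q]. For instance
  ∂[0,3,4] = [3,4] − [0,4] + [0,3],
  ∂[1,3,4] = [3,4] − [1,4] + [1,3].
As a 10×5 matrix over Z this has rank 5, with invariant factors (1,1,1,1,1).

From H_k ≅ ker(∂_k) / im(∂_{k+1}) we obtain:

  H_0: rank C_0 − rank ∂_1 = 5 − 4 = 1, and the invariant factors of ∂_1 are all 1, so H_0 ≅ Z.
  H_1: rank ker ∂_1 − rank ∂_2 = (10 − 4) − 5 = 1, and the invariant factors of ∂_2 are all 1, so H_1 ≅ Z.
  H_2: rank ker ∂_2 − rank ∂_3 = (5 − 5) − 0 = 0, and there is no ∂_3, so H_2 ≅ 0.

(K is a triangulation of the Möbius band.)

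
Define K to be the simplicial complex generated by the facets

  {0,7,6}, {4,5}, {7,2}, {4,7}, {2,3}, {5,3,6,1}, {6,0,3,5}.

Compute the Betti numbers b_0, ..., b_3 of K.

Order the vertices as 0 < 1 < 2 < 3 < 4 < 5 < 6 < 7. Listing each simplex with vertices in this order, K has dimension 3 with simplices:

  0-simplices (8): [0], [1], [2], [3], [4], [5], [6], [7]
  1-simplices (15): [0,3], [0,5], [0,6], [0,7], [1,3], [1,5], [1,6], [2,3], [2,7], [3,5], [3,6], [4,5], [4,7], [5,6], [6,7]
  2-simplices (8): [0,3,5], [0,3,6], [0,5,6], [0,6,7], [1,3,5], [1,3,6], [1,5,6], [3,5,6]
  3-simplices (2): [0,3,5,6], [1,3,5,6]

Hence C_0 ≅ Z^8, C_1 ≅ Z^15, C_2 ≅ Z^8, C_3 ≅ Z^2.

Boundary ∂_1: C_1 → C_0 sends each edge [p,q] (with p < q) to q − p.
This gives a 8×15 integer matrix of rank 7; reducing to Smith normal form yields diagonal entries (1,1,1,1,1,1,1).

The boundary map ∂_2: C_2 → C_1 maps a triangle to the signed sum of its edges. For instance
  ∂[0,3,5] = [3,5] − [0,5] + [0,3],
  ∂[0,3,6] = [3,6] − [0,6] + [0,3].
The 15×8 boundary matrix has rank 6 and Smith normal form diag(1,1,1,1,1,1).

Boundary ∂_3: C_3 → C_2 sends each 3-simplex σ to the alternating sum Σ_i (−1)^i (σ with its i-th vertex removed). For instance
  ∂[1,3,5,6] = [3,5,6] − [1,5,6] + [1,3,6] − [1,3,5],
  ∂[0,3,5,6] = [3,5,6] − [0,5,6] + [0,3,6] − [0,3,5].
As a 8×2 matrix over Z this has rank 2, with invariant factors (1,1).

From H_k ≅ ker(∂_k) / im(∂_{k+1}) we obtain:

  H_0: rank C_0 − rank ∂_1 = 8 − 7 = 1, and the invariant factors of ∂_1 are all 1, so H_0 = Z.
  H_1: rank ker ∂_1 − rank ∂_2 = (15 − 7) − 6 = 2, and the invariant factors of ∂_2 are all 1, so H_1 = Z^2.
  H_2: rank ker ∂_2 − rank ∂_3 = (8 − 6) − 2 = 0, and the invariant factors of ∂_3 are all 1, so H_2 = 0.
  H_3: rank ker ∂_3 − rank ∂_4 = (2 − 2) − 0 = 0, and there is no ∂_4, so H_3 = 0.

As a check, the Euler characteristic is 8 − 15 + 8 − 2 = -1, which agrees with 1 − 2 + 0 − 0 = -1.

Hence the Betti numbers are b_0 = 1, b_1 = 2, b_2 = 0, b_3 = 0.

b_0 = 1, b_1 = 2, b_2 = 0, b_3 = 0.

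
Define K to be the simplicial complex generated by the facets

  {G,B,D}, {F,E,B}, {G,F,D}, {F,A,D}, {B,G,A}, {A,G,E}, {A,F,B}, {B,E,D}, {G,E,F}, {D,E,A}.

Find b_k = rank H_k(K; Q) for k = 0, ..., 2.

b_0 = 1, b_1 = 0, b_2 = 0.

Fix the vertex order A < B < D < E < F < G and write every simplex with vertices in increasing order. Then dim K = 2 and the simplices of K are:

  0-simplices (6): A, B, D, E, F, G
  1-simplices (15): AB, AD, AE, AF, AG, BD, BE, BF, BG, DE, DF, DG, EF, EG, FG
  2-simplices (10): ABF, ABG, ADE, ADF, AEG, BDE, BDG, BEF, DFG, EFG

Hence C_0 ≅ Z^6, C_1 ≅ Z^15, C_2 ≅ Z^10.

The boundary map ∂_1: C_1 → C_0 maps an edge to its endpoints' difference, ∂[p,q] = q − p. For instance
  ∂EF = F − E.
As a 6×15 matrix over Z this has rank 5, with invariant factors (1,1,1,1,1).

Boundary ∂_2: C_2 → C_1 maps a triangle to the signed sum of its edges. For instance
  ∂ADF = DF − AF + AD,
  ∂EFG = FG − EG + EF.
As a 15×10 matrix over Z this has rank 10, with invariant factors (1,1,1,1,1,1,1,1,1,2).

Computing H_k = (kernel of ∂_k) / (image of ∂_{k+1}):

  H_0: rank C_0 − rank ∂_1 = 6 − 5 = 1, and the invariant factors of ∂_1 are all 1, so H_0 = Z.
  H_1: rank ker ∂_1 − rank ∂_2 = (15 − 5) − 10 = 0, and ∂_2 has invariant factor 2 > 1, so H_1 = Z/2.
  H_2: rank ker ∂_2 − rank ∂_3 = (10 − 10) − 0 = 0, and there is no ∂_3, so H_2 = 0.

(K is a triangulation of the real projective plane RP^2.)

Hence the Betti numbers are b_0 = 1, b_1 = 0, b_2 = 0.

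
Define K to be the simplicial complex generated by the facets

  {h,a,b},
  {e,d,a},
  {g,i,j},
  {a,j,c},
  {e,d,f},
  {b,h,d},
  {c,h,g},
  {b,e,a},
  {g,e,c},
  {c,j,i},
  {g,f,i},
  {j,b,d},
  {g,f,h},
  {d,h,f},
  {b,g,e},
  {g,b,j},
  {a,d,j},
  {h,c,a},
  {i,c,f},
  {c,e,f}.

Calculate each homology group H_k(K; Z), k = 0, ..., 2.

H_0 = Z,  H_1 = Z × Z/2,  H_2 = 0.

Take the total order a < b < c < d < e < f < g < h < i < j on the vertex set. Then K (dimension 2) consists of the simplices:

  0-simplices (10): a, b, c, d, e, f, g, h, i, j
  1-simplices (30): ab, ac, ad, ae, ah, aj, bd, be, bg, bh, bj, ce, cf, cg, ch, ci, cj, de, df, dh, dj, ef, eg, fg, fh, fi, gh, gi, gj, ij
  2-simplices (20): abe, abh, ach, acj, ade, adj, bdh, bdj, beg, bgj, cef, ceg, cfi, cgh, cij, def, dfh, fgh, fgi, gij

giving chain groups C_0 ≅ Z^10, C_1 ≅ Z^30, C_2 ≅ Z^20.

The boundary map ∂_1: C_1 → C_0 sends each edge [p,q] (with p < q) to q − p.
As a 10×30 matrix over Z this has rank 9, with invariant factors (1,1,1,1,1,1,1,1,1).

The boundary map ∂_2: C_2 → C_1 acts by ∂[p,q,r] = [q,r] − [p,r] + [p,q]. For instance
  ∂ach = ch − ah + ac,
  ∂def = ef − df + de.
This gives a 30×20 integer matrix of rank 20; reducing to Smith normal form yields diagonal entries (1,1,1,1,1,1,1,1,1,1,1,1,1,1,1,1,1,1,1,2).

Reading off H_k = ker ∂_k / im ∂_{k+1}:

  H_0: rank C_0 − rank ∂_1 = 10 − 9 = 1, and the invariant factors of ∂_1 are all 1, so H_0 = Z.
  H_1: rank ker ∂_1 − rank ∂_2 = (30 − 9) − 20 = 1, and ∂_2 has invariant factor 2 > 1, so H_1 = Z × Z/2.
  H_2: rank ker ∂_2 − rank ∂_3 = (20 − 20) − 0 = 0, and there is no ∂_3, so H_2 = 0.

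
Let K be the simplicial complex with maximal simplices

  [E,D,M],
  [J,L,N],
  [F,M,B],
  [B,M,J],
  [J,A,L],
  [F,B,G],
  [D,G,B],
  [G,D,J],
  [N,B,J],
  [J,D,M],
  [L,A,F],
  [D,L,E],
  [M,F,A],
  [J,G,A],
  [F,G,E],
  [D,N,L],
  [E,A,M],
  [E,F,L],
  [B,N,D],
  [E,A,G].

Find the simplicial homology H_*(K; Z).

H_0 ≅ Z,  H_1 ≅ Z × Z/2,  H_2 = 0.

Take the total order A < B < D < E < F < G < J < L < M < N on the vertex set. Then K (dimension 2) consists of the simplices:

  0-simplices (10): A, B, D, E, F, G, J, L, M, N
  1-simplices (30): AE, AF, AG, AJ, AL, AM, BD, BF, BG, BJ, BM, BN, DE, DG, DJ, DL, DM, DN, EF, EG, EL, EM, FG, FL, FM, GJ, JL, JM, JN, LN
  2-simplices (20): AEG, AEM, AFL, AFM, AGJ, AJL, BDG, BDN, BFG, BFM, BJM, BJN, DEL, DEM, DGJ, DJM, DLN, EFG, EFL, JLN

giving chain groups C_0 ≅ Z^10, C_1 ≅ Z^30, C_2 ≅ Z^20.

∂_1: C_1 → C_0 is given by ∂[p,q] = [q] − [p].
As a 10×30 matrix over Z this has rank 9, with invariant factors (1,1,1,1,1,1,1,1,1).

Boundary ∂_2: C_2 → C_1 sends each 2-simplex [p,q,r] to [q,r] − [p,r] + [p,q]. For instance
  ∂BJM = JM − BM + BJ,
  ∂DEL = EL − DL + DE.
This gives a 30×20 integer matrix of rank 20; reducing to Smith normal form yields diagonal entries (1,1,1,1,1,1,1,1,1,1,1,1,1,1,1,1,1,1,1,2).

Now H_k = ker ∂_k / im ∂_{k+1}, so:

  H_0: rank C_0 − rank ∂_1 = 10 − 9 = 1, and the invariant factors of ∂_1 are all 1, so H_0 ≅ Z.
  H_1: rank ker ∂_1 − rank ∂_2 = (30 − 9) − 20 = 1, and ∂_2 has invariant factor 2 > 1, so H_1 ≅ Z × Z/2.
  H_2: rank ker ∂_2 − rank ∂_3 = (20 − 20) − 0 = 0, and there is no ∂_3, so H_2 ≅ 0.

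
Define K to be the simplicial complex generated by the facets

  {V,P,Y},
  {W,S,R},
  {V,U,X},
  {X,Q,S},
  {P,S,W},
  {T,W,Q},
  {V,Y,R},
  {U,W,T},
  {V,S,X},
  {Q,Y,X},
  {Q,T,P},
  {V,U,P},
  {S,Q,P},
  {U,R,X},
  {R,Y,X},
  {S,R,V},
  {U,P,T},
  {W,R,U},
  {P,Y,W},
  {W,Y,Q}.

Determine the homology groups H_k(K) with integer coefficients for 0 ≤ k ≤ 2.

Order the vertices as P < Q < R < S < T < U < V < W < X < Y. Listing each simplex with vertices in this order, K has dimension 2 with simplices:

  0-simplices (10): P, Q, R, S, T, U, V, W, X, Y
  1-simplices (30): PQ, PS, PT, PU, PV, PW, PY, QS, QT, QW, QX, QY, RS, RU, RV, RW, RX, RY, SV, SW, SX, TU, TW, UV, UW, UX, VX, VY, WY, XY
  2-simplices (20): PQS, PQT, PSW, PTU, PUV, PVY, PWY, QSX, QTW, QWY, QXY, RSV, RSW, RUW, RUX, RVY, RXY, SVX, TUW, UVX

so the chain groups are C_0 ≅ Z^10, C_1 ≅ Z^30, C_2 ≅ Z^20.

The boundary map ∂_1: C_1 → C_0 maps an edge to its endpoints' difference, ∂[p,q] = q − p.
The resulting 10×30 matrix has rank 9, and its Smith normal form has invariant factors (1,1,1,1,1,1,1,1,1).

Boundary ∂_2: C_2 → C_1 maps a triangle to the signed sum of its edges. For instance
  ∂QSX = SX − QX + QS,
  ∂PQS = QS − PS + PQ.
As a 30×20 matrix over Z this has rank 20, with invariant factors (1,1,1,1,1,1,1,1,1,1,1,1,1,1,1,1,1,1,1,2).

Computing H_k = (kernel of ∂_k) / (image of ∂_{k+1}):

  H_0: rank C_0 − rank ∂_1 = 10 − 9 = 1, and the invariant factors of ∂_1 are all 1, so H_0 = Z.
  H_1: rank ker ∂_1 − rank ∂_2 = (30 − 9) − 20 = 1, and ∂_2 has invariant factor 2 > 1, so H_1 = Z × Z/2.
  H_2: rank ker ∂_2 − rank ∂_3 = (20 − 20) − 0 = 0, and there is no ∂_3, so H_2 = 0.

As a check, the Euler characteristic is 10 − 30 + 20 = 0, which agrees with 1 − 1 + 0 = 0.

H_0 = Z,  H_1 = Z × Z/2,  H_2 = 0.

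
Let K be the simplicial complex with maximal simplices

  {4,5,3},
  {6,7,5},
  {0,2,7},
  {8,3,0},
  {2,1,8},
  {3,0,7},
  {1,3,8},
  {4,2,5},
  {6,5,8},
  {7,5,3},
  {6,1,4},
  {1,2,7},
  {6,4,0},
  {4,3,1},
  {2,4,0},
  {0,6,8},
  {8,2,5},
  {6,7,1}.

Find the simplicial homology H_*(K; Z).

K has 9 vertices, 27 edges, 18 triangles.
rank ∂_0 = 0, rank ∂_1 = 8 ⇒ b_0 = 9 − 0 − 8 = 1; all invariant factors of ∂_1 are 1 so no torsion. So H_0 ≅ Z.
rank ∂_1 = 8, rank ∂_2 = 17 ⇒ b_1 = 27 − 8 − 17 = 2; all invariant factors of ∂_2 are 1 so no torsion. So H_1 ≅ Z^2.
rank ∂_2 = 17, rank ∂_3 = 0 ⇒ b_2 = 18 − 17 − 0 = 1. So H_2 ≅ Z.

H_0 ≅ Z,  H_1 ≅ Z^2,  H_2 ≅ Z.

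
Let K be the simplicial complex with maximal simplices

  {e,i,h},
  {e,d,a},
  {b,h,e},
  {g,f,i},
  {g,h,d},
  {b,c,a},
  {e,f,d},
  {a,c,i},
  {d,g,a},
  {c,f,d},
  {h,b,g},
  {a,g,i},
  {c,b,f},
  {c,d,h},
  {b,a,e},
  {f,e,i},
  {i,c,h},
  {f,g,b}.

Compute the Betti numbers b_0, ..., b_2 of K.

b_0 = 1, b_1 = 2, b_2 = 1.

Take the total order a < b < c < d < e < f < g < h < i on the vertex set. Then K (dimension 2) consists of the simplices:

  0-simplices (9): a, b, c, d, e, f, g, h, i
  1-simplices (27): ab, ac, ad, ae, ag, ai, bc, be, bf, bg, bh, cd, cf, ch, ci, de, df, dg, dh, ef, eh, ei, fg, fi, gh, gi, hi
  2-simplices (18): abc, abe, aci, ade, adg, agi, bcf, beh, bfg, bgh, cdf, cdh, chi, def, dgh, efi, ehi, fgi

giving chain groups C_0 ≅ Z^9, C_1 ≅ Z^27, C_2 ≅ Z^18.

The boundary map ∂_1: C_1 → C_0 is given by ∂[p,q] = [q] − [p].
The resulting 9×27 matrix has rank 8, and its Smith normal form has invariant factors (1,1,1,1,1,1,1,1).

Boundary ∂_2: C_2 → C_1 sends each 2-simplex [p,q,r] to [q,r] − [p,r] + [p,q]. For instance
  ∂chi = hi − ci + ch,
  ∂bfg = fg − bg + bf.
The 27×18 boundary matrix has rank 17 and Smith normal form diag(1,1,1,1,1,1,1,1,1,1,1,1,1,1,1,1,1).

From H_k ≅ ker(∂_k) / im(∂_{k+1}) we obtain:

  H_0: rank C_0 − rank ∂_1 = 9 − 8 = 1, and the invariant factors of ∂_1 are all 1, so H_0 ≅ Z.
  H_1: rank ker ∂_1 − rank ∂_2 = (27 − 8) − 17 = 2, and the invariant factors of ∂_2 are all 1, so H_1 ≅ Z^2.
  H_2: rank ker ∂_2 − rank ∂_3 = (18 − 17) − 0 = 1, and there is no ∂_3, so H_2 ≅ Z.

Hence the Betti numbers are b_0 = 1, b_1 = 2, b_2 = 1.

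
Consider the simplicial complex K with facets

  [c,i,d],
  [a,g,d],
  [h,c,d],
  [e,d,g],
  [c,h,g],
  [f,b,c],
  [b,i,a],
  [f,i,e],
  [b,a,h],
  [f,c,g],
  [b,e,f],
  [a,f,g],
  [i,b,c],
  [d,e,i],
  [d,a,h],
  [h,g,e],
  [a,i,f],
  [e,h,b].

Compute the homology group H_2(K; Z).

H_2 ≅ 0.

Fix the vertex order a < b < c < d < e < f < g < h < i and write every simplex with vertices in increasing order. Then dim K = 2 and the simplices of K are:

  0-simplices (9): a, b, c, d, e, f, g, h, i
  1-simplices (27): ab, ad, af, ag, ah, ai, bc, be, bf, bh, bi, cd, cf, cg, ch, ci, de, dg, dh, di, ef, eg, eh, ei, fg, fi, gh
  2-simplices (18): abh, abi, adg, adh, afg, afi, bcf, bci, bef, beh, cdh, cdi, cfg, cgh, deg, dei, efi, egh

so the chain groups are C_0 ≅ Z^9, C_1 ≅ Z^27, C_2 ≅ Z^18.

∂_1: C_1 → C_0 maps an edge to its endpoints' difference, ∂[p,q] = q − p. For instance
  ∂ei = i − e.
The 9×27 boundary matrix has rank 8 and Smith normal form diag(1,1,1,1,1,1,1,1).

Boundary ∂_2: C_2 → C_1 acts by ∂[p,q,r] = [q,r] − [p,r] + [p,q]. For instance
  ∂cdi = di − ci + cd,
  ∂adg = dg − ag + ad.
As a 27×18 matrix over Z this has rank 18, with invariant factors (1,1,1,1,1,1,1,1,1,1,1,1,1,1,1,1,1,2).

Now H_k = ker ∂_k / im ∂_{k+1}, so:

  H_2: rank ker ∂_2 − rank ∂_3 = (18 − 18) − 0 = 0, and there is no ∂_3, so H_2 = 0.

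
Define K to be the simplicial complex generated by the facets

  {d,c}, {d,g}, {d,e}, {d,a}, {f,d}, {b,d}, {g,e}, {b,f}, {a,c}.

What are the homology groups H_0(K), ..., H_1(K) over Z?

Take the total order a < b < c < d < e < f < g on the vertex set. Then K (dimension 1) consists of the simplices:

  0-simplices (7): a, b, c, d, e, f, g
  1-simplices (9): ac, ad, bd, bf, cd, de, df, dg, eg

giving chain groups C_0 ≅ Z^7, C_1 ≅ Z^9.

∂_1: C_1 → C_0 maps an edge to its endpoints' difference, ∂[p,q] = q − p. For instance
  ∂ac = c − a.
The resulting 7×9 matrix has rank 6, and its Smith normal form has invariant factors (1,1,1,1,1,1).

Computing H_k = (kernel of ∂_k) / (image of ∂_{k+1}):

  H_0: rank C_0 − rank ∂_1 = 7 − 6 = 1, and the invariant factors of ∂_1 are all 1, so H_0 ≅ Z.
  H_1: rank ker ∂_1 − rank ∂_2 = (9 − 6) − 0 = 3, and there is no ∂_2, so H_1 ≅ Z^3.

H_0 = Z,  H_1 = Z^3.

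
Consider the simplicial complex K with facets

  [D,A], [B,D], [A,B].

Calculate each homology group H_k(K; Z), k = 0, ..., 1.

Order the vertices as A < B < D. Listing each simplex with vertices in this order, K has dimension 1 with simplices:

  0-simplices (3): A, B, D
  1-simplices (3): AB, AD, BD

Hence C_0 ≅ Z^3, C_1 ≅ Z^3.

The boundary map ∂_1: C_1 → C_0 is given by ∂[p,q] = [q] − [p]. For instance
  ∂AD = D − A.
This gives a 3×3 integer matrix of rank 2; reducing to Smith normal form yields diagonal entries (1,1).

Now H_k = ker ∂_k / im ∂_{k+1}, so:

  H_0: rank C_0 − rank ∂_1 = 3 − 2 = 1, and the invariant factors of ∂_1 are all 1, so H_0 ≅ Z.
  H_1: rank ker ∂_1 − rank ∂_2 = (3 − 2) − 0 = 1, and there is no ∂_2, so H_1 ≅ Z.

As a check, the Euler characteristic is 3 − 3 = 0, which agrees with 1 − 1 = 0.
(K is a triangulation of the circle S^1.)

H_0 ≅ Z,  H_1 ≅ Z.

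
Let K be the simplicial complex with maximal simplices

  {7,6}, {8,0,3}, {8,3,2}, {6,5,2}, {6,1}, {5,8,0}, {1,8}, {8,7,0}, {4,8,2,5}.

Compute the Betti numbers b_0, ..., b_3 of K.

b_0 = 1, b_1 = 2, b_2 = 0, b_3 = 0.

We work with the vertex ordering 0 < 1 < 2 < 3 < 4 < 5 < 6 < 7 < 8. The simplices of K, each written with vertices in increasing order, are:

  0-simplices (9): [0], [1], [2], [3], [4], [5], [6], [7], [8]
  1-simplices (18): [0,3], [0,5], [0,7], [0,8], [1,6], [1,8], [2,3], [2,4], [2,5], [2,6], [2,8], [3,8], [4,5], [4,8], [5,6], [5,8], [6,7], [7,8]
  2-simplices (9): [0,3,8], [0,5,8], [0,7,8], [2,3,8], [2,4,5], [2,4,8], [2,5,6], [2,5,8], [4,5,8]
  3-simplices (1): [2,4,5,8]

so the chain groups are C_0 ≅ Z^9, C_1 ≅ Z^18, C_2 ≅ Z^9, C_3 ≅ Z^1.

The boundary map ∂_1: C_1 → C_0 is given by ∂[p,q] = [q] − [p].
The resulting 9×18 matrix has rank 8, and its Smith normal form has invariant factors (1,1,1,1,1,1,1,1).

The boundary map ∂_2: C_2 → C_1 maps a triangle to the signed sum of its edges. For instance
  ∂[0,5,8] = [5,8] − [0,8] + [0,5],
  ∂[4,5,8] = [5,8] − [4,8] + [4,5].
As a 18×9 matrix over Z this has rank 8, with invariant factors (1,1,1,1,1,1,1,1).

The boundary map ∂_3: C_3 → C_2 sends each 3-simplex σ to the alternating sum Σ_i (−1)^i (σ with its i-th vertex removed). For instance
  ∂[2,4,5,8] = [4,5,8] − [2,5,8] + [2,4,8] − [2,4,5].
The 9×1 boundary matrix has rank 1 and Smith normal form diag(1).

Reading off H_k = ker ∂_k / im ∂_{k+1}:

  H_0: rank C_0 − rank ∂_1 = 9 − 8 = 1, and the invariant factors of ∂_1 are all 1, so H_0 = Z.
  H_1: rank ker ∂_1 − rank ∂_2 = (18 − 8) − 8 = 2, and the invariant factors of ∂_2 are all 1, so H_1 = Z^2.
  H_2: rank ker ∂_2 − rank ∂_3 = (9 − 8) − 1 = 0, and the invariant factors of ∂_3 are all 1, so H_2 = 0.
  H_3: rank ker ∂_3 − rank ∂_4 = (1 − 1) − 0 = 0, and there is no ∂_4, so H_3 = 0.

As a check, the Euler characteristic is 9 − 18 + 9 − 1 = -1, which agrees with 1 − 2 + 0 − 0 = -1.

Hence the Betti numbers are b_0 = 1, b_1 = 2, b_2 = 0, b_3 = 0.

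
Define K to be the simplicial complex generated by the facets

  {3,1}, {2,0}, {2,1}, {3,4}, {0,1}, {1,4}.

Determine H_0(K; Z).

K has 5 vertices, 6 edges.
rank ∂_0 = 0, rank ∂_1 = 4 ⇒ b_0 = 5 − 0 − 4 = 1; all invariant factors of ∂_1 are 1 so no torsion. So H_0 ≅ Z.

H_0 ≅ Z.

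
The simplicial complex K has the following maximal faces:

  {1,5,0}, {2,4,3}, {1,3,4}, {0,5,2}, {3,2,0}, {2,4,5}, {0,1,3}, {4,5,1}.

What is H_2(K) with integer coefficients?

K has 6 vertices, 12 edges, 8 triangles.
rank ∂_2 = 7, rank ∂_3 = 0 ⇒ b_2 = 8 − 7 − 0 = 1. So H_2 ≅ Z.

H_2 ≅ Z.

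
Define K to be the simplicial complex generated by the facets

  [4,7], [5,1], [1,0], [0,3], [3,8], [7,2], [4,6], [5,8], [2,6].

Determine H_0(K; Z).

We work with the vertex ordering 0 < 1 < 2 < 3 < 4 < 5 < 6 < 7 < 8. The simplices of K, each written with vertices in increasing order, are:

  0-simplices (9): [0], [1], [2], [3], [4], [5], [6], [7], [8]
  1-simplices (9): [0,1], [0,3], [1,5], [2,6], [2,7], [3,8], [4,6], [4,7], [5,8]

Hence C_0 ≅ Z^9, C_1 ≅ Z^9.

∂_1: C_1 → C_0 maps an edge to its endpoints' difference, ∂[p,q] = q − p. For instance
  ∂[4,7] = [7] − [4].
This gives a 9×9 integer matrix of rank 7; reducing to Smith normal form yields diagonal entries (1,1,1,1,1,1,1).

Now H_k = ker ∂_k / im ∂_{k+1}, so:

  H_0: rank C_0 − rank ∂_1 = 9 − 7 = 2, and the invariant factors of ∂_1 are all 1, so H_0 = Z^2.

H_0 = Z^2.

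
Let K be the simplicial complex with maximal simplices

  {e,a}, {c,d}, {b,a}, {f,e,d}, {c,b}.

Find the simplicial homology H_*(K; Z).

H_0 ≅ Z,  H_1 ≅ Z,  H_2 = 0.

K has 6 vertices, 7 edges, 1 triangle.
rank ∂_0 = 0, rank ∂_1 = 5 ⇒ b_0 = 6 − 0 − 5 = 1; all invariant factors of ∂_1 are 1 so no torsion. So H_0 = Z.
rank ∂_1 = 5, rank ∂_2 = 1 ⇒ b_1 = 7 − 5 − 1 = 1; all invariant factors of ∂_2 are 1 so no torsion. So H_1 = Z.
rank ∂_2 = 1, rank ∂_3 = 0 ⇒ b_2 = 1 − 1 − 0 = 0. So H_2 = 0.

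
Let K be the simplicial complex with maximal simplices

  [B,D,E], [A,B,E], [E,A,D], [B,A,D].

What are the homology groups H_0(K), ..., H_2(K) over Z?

Order the vertices as A < B < D < E. Listing each simplex with vertices in this order, K has dimension 2 with simplices:

  0-simplices (4): A, B, D, E
  1-simplices (6): AB, AD, AE, BD, BE, DE
  2-simplices (4): ABD, ABE, ADE, BDE

giving chain groups C_0 ≅ Z^4, C_1 ≅ Z^6, C_2 ≅ Z^4.

The boundary map ∂_1: C_1 → C_0 is given by ∂[p,q] = [q] − [p].
The resulting 4×6 matrix has rank 3, and its Smith normal form has invariant factors (1,1,1).

Boundary ∂_2: C_2 → C_1 acts by ∂[p,q,r] = [q,r] − [p,r] + [p,q]. For instance
  ∂ABD = BD − AD + AB,
  ∂BDE = DE − BE + BD.
The resulting 6×4 matrix has rank 3, and its Smith normal form has invariant factors (1,1,1).

Now H_k = ker ∂_k / im ∂_{k+1}, so:

  H_0: rank C_0 − rank ∂_1 = 4 − 3 = 1, and the invariant factors of ∂_1 are all 1, so H_0 = Z.
  H_1: rank ker ∂_1 − rank ∂_2 = (6 − 3) − 3 = 0, and the invariant factors of ∂_2 are all 1, so H_1 = 0.
  H_2: rank ker ∂_2 − rank ∂_3 = (4 − 3) − 0 = 1, and there is no ∂_3, so H_2 = Z.

H_0 ≅ Z,  H_1 = 0,  H_2 ≅ Z.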